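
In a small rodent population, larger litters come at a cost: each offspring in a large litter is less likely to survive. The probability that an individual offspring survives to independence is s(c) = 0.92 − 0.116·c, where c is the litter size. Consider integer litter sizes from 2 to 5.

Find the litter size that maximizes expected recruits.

4

Expected recruits = c × s(c):
  c=2: 2 × 0.688 = 1.376
  c=3: 3 × 0.572 = 1.716
  c=4: 4 × 0.456 = 1.824
  c=5: 5 × 0.340 = 1.700
Maximum at c = 4 (1.824 recruits).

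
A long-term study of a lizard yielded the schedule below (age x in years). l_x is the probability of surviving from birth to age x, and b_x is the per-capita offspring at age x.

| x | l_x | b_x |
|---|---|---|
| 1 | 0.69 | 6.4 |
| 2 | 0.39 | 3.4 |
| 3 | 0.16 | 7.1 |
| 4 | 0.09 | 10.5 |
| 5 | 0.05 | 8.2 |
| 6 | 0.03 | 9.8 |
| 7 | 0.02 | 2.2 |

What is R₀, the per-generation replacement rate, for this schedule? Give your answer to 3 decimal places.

R₀ = Σ l_x b_x:
  age 1: 0.69 × 6.4 = 4.4160
  age 2: 0.39 × 3.4 = 1.3260
  age 3: 0.16 × 7.1 = 1.1360
  age 4: 0.09 × 10.5 = 0.9450
  age 5: 0.05 × 8.2 = 0.4100
  age 6: 0.03 × 9.8 = 0.2940
  age 7: 0.02 × 2.2 = 0.0440
R₀ = 4.4160 + 1.3260 + 1.1360 + 0.9450 + 0.4100 + 0.2940 + 0.0440 = 8.5710

8.571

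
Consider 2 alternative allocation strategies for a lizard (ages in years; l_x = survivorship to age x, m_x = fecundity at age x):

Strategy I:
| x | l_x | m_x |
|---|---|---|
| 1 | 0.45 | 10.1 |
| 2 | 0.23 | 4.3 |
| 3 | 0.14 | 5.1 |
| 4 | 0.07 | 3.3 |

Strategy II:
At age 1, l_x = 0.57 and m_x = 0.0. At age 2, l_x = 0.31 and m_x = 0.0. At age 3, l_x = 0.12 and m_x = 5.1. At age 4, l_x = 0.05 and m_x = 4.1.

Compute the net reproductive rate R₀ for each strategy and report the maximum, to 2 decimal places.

Strategy I: R₀ = 0.45×10.1 + 0.23×4.3 + 0.14×5.1 + 0.07×3.3 = 6.4790
Strategy II: R₀ = 0.57×0.0 + 0.31×0.0 + 0.12×5.1 + 0.05×4.1 = 0.8170
Highest R₀: strategy I with 6.4790.

6.48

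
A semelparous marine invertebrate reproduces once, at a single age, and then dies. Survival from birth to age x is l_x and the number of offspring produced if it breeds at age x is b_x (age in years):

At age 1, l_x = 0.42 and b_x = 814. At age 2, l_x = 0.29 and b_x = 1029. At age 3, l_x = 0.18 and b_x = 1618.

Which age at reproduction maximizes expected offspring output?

Expected offspring if breeding at age x = l_x × b_x:
  age 1: 0.42 × 814 = 341.880
  age 2: 0.29 × 1029 = 298.410
  age 3: 0.18 × 1618 = 291.240
Maximum at age 1 (341.880).

1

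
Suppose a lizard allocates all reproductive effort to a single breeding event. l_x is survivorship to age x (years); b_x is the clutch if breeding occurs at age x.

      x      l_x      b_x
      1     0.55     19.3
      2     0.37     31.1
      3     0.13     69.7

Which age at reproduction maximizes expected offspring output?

Expected offspring if breeding at age x = l_x × b_x:
  age 1: 0.55 × 19.3 = 10.615
  age 2: 0.37 × 31.1 = 11.507
  age 3: 0.13 × 69.7 = 9.061
Maximum at age 2 (11.507).

2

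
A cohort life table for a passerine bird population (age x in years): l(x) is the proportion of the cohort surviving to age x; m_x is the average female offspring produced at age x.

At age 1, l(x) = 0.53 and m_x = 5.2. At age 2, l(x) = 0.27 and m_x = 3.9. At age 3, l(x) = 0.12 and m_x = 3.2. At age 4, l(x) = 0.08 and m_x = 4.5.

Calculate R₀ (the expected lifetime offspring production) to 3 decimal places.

R₀ = Σ l(x) m_x:
  age 1: 0.53 × 5.2 = 2.7560
  age 2: 0.27 × 3.9 = 1.0530
  age 3: 0.12 × 3.2 = 0.3840
  age 4: 0.08 × 4.5 = 0.3600
R₀ = 2.7560 + 1.0530 + 0.3840 + 0.3600 = 4.5530

4.553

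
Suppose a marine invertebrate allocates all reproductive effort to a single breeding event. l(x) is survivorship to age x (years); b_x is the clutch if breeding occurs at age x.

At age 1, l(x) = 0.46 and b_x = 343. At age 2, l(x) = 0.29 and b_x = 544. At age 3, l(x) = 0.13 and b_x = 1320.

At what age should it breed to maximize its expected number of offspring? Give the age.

3

Expected offspring if breeding at age x = l(x) × b_x:
  age 1: 0.46 × 343 = 157.780
  age 2: 0.29 × 544 = 157.760
  age 3: 0.13 × 1320 = 171.600
Maximum at age 3 (171.600).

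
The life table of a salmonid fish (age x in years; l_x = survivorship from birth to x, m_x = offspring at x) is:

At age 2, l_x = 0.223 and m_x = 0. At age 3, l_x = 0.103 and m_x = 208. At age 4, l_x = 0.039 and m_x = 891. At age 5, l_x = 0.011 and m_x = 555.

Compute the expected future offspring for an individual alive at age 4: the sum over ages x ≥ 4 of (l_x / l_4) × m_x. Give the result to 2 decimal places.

l_4 = 0.039. Conditional survival from age 4 to x is l_x / l_4.
  x=4: (0.039/0.039) × 891 = 891.0000
  x=5: (0.011/0.039) × 555 = 156.5385
Sum = 891.0000 + 156.5385 = 1047.5385

1047.54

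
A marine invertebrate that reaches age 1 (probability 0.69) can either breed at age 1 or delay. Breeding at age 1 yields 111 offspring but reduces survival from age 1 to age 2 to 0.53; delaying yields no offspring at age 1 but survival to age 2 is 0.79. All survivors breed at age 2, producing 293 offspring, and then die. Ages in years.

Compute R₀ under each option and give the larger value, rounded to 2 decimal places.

183.74

breed at age 1: R₀ = 0.69 × (111 + 0.53 × 293) = 0.69 × 266.2900 = 183.7401
delay to age 2: R₀ = 0.69 × (0.79 × 293) = 0.69 × 231.4700 = 159.7143
Higher: breed at age 1 (183.7401).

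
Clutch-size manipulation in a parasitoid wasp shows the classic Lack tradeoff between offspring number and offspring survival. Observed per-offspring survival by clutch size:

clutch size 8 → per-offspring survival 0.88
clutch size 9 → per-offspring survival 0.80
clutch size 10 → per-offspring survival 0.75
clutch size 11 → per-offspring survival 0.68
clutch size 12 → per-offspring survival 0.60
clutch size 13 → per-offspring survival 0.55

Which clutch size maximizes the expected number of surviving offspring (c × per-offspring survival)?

10

Expected surviving offspring = c × s(c):
  c=8: 8 × 0.88 = 7.040
  c=9: 9 × 0.80 = 7.200
  c=10: 10 × 0.75 = 7.500
  c=11: 11 × 0.68 = 7.480
  c=12: 12 × 0.60 = 7.200
  c=13: 13 × 0.55 = 7.150
Maximum at c = 10 (7.500 surviving offspring).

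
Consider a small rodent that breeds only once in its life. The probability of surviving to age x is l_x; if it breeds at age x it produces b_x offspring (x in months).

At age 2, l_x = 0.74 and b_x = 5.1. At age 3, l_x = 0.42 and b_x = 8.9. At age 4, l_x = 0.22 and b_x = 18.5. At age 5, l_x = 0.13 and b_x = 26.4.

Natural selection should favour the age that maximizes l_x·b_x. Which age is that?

Expected offspring if breeding at age x = l_x × b_x:
  age 2: 0.74 × 5.1 = 3.774
  age 3: 0.42 × 8.9 = 3.738
  age 4: 0.22 × 18.5 = 4.070
  age 5: 0.13 × 26.4 = 3.432
Maximum at age 4 (4.070).

4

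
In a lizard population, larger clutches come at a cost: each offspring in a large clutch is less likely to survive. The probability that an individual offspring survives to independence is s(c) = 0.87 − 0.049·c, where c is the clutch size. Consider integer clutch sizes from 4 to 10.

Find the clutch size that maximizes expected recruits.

Expected recruits = c × s(c):
  c=4: 4 × 0.674 = 2.696
  c=5: 5 × 0.625 = 3.125
  c=6: 6 × 0.576 = 3.456
  c=7: 7 × 0.527 = 3.689
  c=8: 8 × 0.478 = 3.824
  c=9: 9 × 0.429 = 3.861
  c=10: 10 × 0.380 = 3.800
Maximum at c = 9 (3.861 recruits).

9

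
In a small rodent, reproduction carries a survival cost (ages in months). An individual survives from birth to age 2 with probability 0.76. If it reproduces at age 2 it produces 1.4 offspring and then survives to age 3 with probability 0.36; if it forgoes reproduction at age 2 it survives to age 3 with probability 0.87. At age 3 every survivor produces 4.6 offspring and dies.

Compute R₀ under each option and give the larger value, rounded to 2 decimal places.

3.04

breed at age 2: R₀ = 0.76 × (1.4 + 0.36 × 4.6) = 0.76 × 3.0560 = 2.3226
delay to age 3: R₀ = 0.76 × (0.87 × 4.6) = 0.76 × 4.0020 = 3.0415
Higher: delay to age 3 (3.0415).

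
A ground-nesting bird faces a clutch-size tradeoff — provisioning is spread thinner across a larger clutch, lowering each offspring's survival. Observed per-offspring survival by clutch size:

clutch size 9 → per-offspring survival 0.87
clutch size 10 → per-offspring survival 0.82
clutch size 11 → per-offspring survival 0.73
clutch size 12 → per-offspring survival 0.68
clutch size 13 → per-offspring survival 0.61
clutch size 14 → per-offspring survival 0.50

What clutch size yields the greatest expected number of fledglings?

Expected fledglings = c × s(c):
  c=9: 9 × 0.87 = 7.830
  c=10: 10 × 0.82 = 8.200
  c=11: 11 × 0.73 = 8.030
  c=12: 12 × 0.68 = 8.160
  c=13: 13 × 0.61 = 7.930
  c=14: 14 × 0.50 = 7.000
Maximum at c = 10 (8.200 fledglings).

10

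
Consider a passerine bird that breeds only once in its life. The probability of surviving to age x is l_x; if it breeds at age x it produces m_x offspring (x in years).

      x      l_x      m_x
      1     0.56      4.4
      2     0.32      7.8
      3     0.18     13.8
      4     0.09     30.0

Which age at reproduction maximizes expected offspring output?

4

Expected offspring if breeding at age x = l_x × m_x:
  age 1: 0.56 × 4.4 = 2.464
  age 2: 0.32 × 7.8 = 2.496
  age 3: 0.18 × 13.8 = 2.484
  age 4: 0.09 × 30.0 = 2.700
Maximum at age 4 (2.700).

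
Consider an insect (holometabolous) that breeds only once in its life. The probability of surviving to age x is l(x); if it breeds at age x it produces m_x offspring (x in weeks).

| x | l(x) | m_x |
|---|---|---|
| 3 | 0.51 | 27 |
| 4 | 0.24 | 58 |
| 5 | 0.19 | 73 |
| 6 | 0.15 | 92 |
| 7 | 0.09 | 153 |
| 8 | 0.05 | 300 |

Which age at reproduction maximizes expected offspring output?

8

Expected offspring if breeding at age x = l(x) × m_x:
  age 3: 0.51 × 27 = 13.770
  age 4: 0.24 × 58 = 13.920
  age 5: 0.19 × 73 = 13.870
  age 6: 0.15 × 92 = 13.800
  age 7: 0.09 × 153 = 13.770
  age 8: 0.05 × 300 = 15.000
Maximum at age 8 (15.000).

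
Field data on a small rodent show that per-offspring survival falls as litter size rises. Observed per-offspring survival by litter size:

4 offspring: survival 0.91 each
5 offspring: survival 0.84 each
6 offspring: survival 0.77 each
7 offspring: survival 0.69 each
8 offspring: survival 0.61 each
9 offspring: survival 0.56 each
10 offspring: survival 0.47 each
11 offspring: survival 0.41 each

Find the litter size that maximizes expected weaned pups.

Expected weaned pups = c × s(c):
  c=4: 4 × 0.91 = 3.640
  c=5: 5 × 0.84 = 4.200
  c=6: 6 × 0.77 = 4.620
  c=7: 7 × 0.69 = 4.830
  c=8: 8 × 0.61 = 4.880
  c=9: 9 × 0.56 = 5.040
  c=10: 10 × 0.47 = 4.700
  c=11: 11 × 0.41 = 4.510
Maximum at c = 9 (5.040 weaned pups).

9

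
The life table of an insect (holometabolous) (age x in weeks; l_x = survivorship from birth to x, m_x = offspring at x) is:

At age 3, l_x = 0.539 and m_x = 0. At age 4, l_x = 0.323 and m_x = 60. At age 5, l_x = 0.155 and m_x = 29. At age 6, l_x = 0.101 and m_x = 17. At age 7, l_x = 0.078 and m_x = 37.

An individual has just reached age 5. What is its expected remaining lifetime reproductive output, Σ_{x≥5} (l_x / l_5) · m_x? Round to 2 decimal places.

58.70

l_5 = 0.155. Conditional survival from age 5 to x is l_x / l_5.
  x=5: (0.155/0.155) × 29 = 29.0000
  x=6: (0.101/0.155) × 17 = 11.0774
  x=7: (0.078/0.155) × 37 = 18.6194
Sum = 29.0000 + 11.0774 + 18.6194 = 58.6968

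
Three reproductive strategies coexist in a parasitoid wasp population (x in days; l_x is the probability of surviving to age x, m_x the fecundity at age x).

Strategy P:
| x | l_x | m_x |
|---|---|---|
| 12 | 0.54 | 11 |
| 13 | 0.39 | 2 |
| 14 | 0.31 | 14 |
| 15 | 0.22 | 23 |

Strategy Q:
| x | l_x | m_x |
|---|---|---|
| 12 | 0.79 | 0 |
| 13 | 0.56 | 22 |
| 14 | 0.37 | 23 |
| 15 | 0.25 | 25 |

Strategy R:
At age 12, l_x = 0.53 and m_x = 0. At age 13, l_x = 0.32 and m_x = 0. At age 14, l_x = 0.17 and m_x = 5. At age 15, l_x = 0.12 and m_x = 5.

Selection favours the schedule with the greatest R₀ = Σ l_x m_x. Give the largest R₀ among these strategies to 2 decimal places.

Strategy P: R₀ = 0.54×11 + 0.39×2 + 0.31×14 + 0.22×23 = 16.1200
Strategy Q: R₀ = 0.79×0 + 0.56×22 + 0.37×23 + 0.25×25 = 27.0800
Strategy R: R₀ = 0.53×0 + 0.32×0 + 0.17×5 + 0.12×5 = 1.4500
Highest R₀: strategy Q with 27.0800.

27.08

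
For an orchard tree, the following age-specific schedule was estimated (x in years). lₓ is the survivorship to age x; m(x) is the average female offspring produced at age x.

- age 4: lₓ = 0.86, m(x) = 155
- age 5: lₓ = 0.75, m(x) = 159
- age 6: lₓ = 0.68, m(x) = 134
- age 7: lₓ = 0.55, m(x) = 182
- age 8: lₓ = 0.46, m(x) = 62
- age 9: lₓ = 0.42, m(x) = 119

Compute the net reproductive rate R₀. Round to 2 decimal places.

R₀ = Σ lₓ m(x):
  age 4: 0.86 × 155 = 133.3000
  age 5: 0.75 × 159 = 119.2500
  age 6: 0.68 × 134 = 91.1200
  age 7: 0.55 × 182 = 100.1000
  age 8: 0.46 × 62 = 28.5200
  age 9: 0.42 × 119 = 49.9800
R₀ = 133.3000 + 119.2500 + 91.1200 + 100.1000 + 28.5200 + 49.9800 = 522.2700

522.27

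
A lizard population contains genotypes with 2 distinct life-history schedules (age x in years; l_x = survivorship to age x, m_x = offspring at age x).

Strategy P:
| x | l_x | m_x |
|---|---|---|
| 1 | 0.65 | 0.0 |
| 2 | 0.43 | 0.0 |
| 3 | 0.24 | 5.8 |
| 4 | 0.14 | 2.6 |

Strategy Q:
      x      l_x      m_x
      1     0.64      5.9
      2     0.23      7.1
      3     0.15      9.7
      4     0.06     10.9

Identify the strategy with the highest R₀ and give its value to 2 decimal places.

7.52

Strategy P: R₀ = 0.65×0.0 + 0.43×0.0 + 0.24×5.8 + 0.14×2.6 = 1.7560
Strategy Q: R₀ = 0.64×5.9 + 0.23×7.1 + 0.15×9.7 + 0.06×10.9 = 7.5180
Highest R₀: strategy Q with 7.5180.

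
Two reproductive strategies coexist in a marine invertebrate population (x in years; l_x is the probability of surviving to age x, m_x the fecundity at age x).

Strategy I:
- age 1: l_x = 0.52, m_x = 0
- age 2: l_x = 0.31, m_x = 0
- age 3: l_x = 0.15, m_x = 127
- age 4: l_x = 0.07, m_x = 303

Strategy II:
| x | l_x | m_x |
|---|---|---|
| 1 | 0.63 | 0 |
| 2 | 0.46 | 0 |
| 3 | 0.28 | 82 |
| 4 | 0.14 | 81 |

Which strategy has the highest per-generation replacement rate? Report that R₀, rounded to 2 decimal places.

Strategy I: R₀ = 0.52×0 + 0.31×0 + 0.15×127 + 0.07×303 = 40.2600
Strategy II: R₀ = 0.63×0 + 0.46×0 + 0.28×82 + 0.14×81 = 34.3000
Highest R₀: strategy I with 40.2600.

40.26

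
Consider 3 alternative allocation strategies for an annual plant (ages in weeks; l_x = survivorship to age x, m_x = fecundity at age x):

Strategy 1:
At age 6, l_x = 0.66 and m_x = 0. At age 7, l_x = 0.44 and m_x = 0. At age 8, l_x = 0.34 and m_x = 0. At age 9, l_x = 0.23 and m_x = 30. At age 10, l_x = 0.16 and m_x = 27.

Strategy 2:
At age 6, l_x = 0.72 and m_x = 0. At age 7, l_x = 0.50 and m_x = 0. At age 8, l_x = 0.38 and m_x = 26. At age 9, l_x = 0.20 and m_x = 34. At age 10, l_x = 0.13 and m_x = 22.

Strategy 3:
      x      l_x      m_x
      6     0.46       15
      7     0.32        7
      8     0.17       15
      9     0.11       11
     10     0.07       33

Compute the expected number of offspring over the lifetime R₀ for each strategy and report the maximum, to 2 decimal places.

19.54

Strategy 1: R₀ = 0.66×0 + 0.44×0 + 0.34×0 + 0.23×30 + 0.16×27 = 11.2200
Strategy 2: R₀ = 0.72×0 + 0.50×0 + 0.38×26 + 0.20×34 + 0.13×22 = 19.5400
Strategy 3: R₀ = 0.46×15 + 0.32×7 + 0.17×15 + 0.11×11 + 0.07×33 = 15.2100
Highest R₀: strategy 2 with 19.5400.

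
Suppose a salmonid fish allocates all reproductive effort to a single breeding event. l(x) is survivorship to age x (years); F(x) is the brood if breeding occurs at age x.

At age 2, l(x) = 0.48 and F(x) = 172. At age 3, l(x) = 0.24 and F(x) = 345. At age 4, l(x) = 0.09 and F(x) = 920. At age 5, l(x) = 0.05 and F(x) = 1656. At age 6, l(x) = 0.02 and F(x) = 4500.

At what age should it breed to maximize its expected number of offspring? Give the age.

6

Expected offspring if breeding at age x = l(x) × F(x):
  age 2: 0.48 × 172 = 82.560
  age 3: 0.24 × 345 = 82.800
  age 4: 0.09 × 920 = 82.800
  age 5: 0.05 × 1656 = 82.800
  age 6: 0.02 × 4500 = 90.000
Maximum at age 6 (90.000).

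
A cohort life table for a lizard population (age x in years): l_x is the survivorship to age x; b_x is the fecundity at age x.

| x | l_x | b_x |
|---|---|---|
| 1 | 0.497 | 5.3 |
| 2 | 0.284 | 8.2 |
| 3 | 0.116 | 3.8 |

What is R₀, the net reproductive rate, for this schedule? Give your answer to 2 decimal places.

5.40

R₀ = Σ l_x b_x:
  age 1: 0.497 × 5.3 = 2.6341
  age 2: 0.284 × 8.2 = 2.3288
  age 3: 0.116 × 3.8 = 0.4408
R₀ = 2.6341 + 2.3288 + 0.4408 = 5.4037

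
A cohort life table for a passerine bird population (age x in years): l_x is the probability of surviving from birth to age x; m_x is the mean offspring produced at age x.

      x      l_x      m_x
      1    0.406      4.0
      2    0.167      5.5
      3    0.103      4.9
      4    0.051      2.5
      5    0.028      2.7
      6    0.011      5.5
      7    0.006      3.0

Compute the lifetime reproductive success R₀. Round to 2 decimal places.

R₀ = Σ l_x m_x:
  age 1: 0.406 × 4.0 = 1.6240
  age 2: 0.167 × 5.5 = 0.9185
  age 3: 0.103 × 4.9 = 0.5047
  age 4: 0.051 × 2.5 = 0.1275
  age 5: 0.028 × 2.7 = 0.0756
  age 6: 0.011 × 5.5 = 0.0605
  age 7: 0.006 × 3.0 = 0.0180
R₀ = 1.6240 + 0.9185 + 0.5047 + 0.1275 + 0.0756 + 0.0605 + 0.0180 = 3.3288

3.33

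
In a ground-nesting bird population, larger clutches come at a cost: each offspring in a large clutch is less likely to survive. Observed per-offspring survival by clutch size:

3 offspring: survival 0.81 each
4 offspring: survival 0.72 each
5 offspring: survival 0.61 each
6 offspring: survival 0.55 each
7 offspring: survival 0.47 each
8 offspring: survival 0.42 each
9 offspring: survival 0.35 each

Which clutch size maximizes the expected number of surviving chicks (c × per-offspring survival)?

Expected surviving chicks = c × s(c):
  c=3: 3 × 0.81 = 2.430
  c=4: 4 × 0.72 = 2.880
  c=5: 5 × 0.61 = 3.050
  c=6: 6 × 0.55 = 3.300
  c=7: 7 × 0.47 = 3.290
  c=8: 8 × 0.42 = 3.360
  c=9: 9 × 0.35 = 3.150
Maximum at c = 8 (3.360 surviving chicks).

8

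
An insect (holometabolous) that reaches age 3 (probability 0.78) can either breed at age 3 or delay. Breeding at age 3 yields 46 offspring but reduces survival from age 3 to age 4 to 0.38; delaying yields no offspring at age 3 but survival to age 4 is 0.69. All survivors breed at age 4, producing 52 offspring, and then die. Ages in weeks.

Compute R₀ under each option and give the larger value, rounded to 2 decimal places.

51.29

breed at age 3: R₀ = 0.78 × (46 + 0.38 × 52) = 0.78 × 65.7600 = 51.2928
delay to age 4: R₀ = 0.78 × (0.69 × 52) = 0.78 × 35.8800 = 27.9864
Higher: breed at age 3 (51.2928).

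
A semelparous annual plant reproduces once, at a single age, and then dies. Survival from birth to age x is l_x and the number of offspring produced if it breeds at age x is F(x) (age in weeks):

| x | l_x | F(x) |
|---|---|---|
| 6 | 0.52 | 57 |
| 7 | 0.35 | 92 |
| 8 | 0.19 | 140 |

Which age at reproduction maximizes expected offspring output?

Expected offspring if breeding at age x = l_x × F(x):
  age 6: 0.52 × 57 = 29.640
  age 7: 0.35 × 92 = 32.200
  age 8: 0.19 × 140 = 26.600
Maximum at age 7 (32.200).

7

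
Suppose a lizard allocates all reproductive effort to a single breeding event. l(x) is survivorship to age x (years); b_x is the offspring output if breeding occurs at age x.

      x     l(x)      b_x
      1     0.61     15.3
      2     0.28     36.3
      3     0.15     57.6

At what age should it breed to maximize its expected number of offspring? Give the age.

Expected offspring if breeding at age x = l(x) × b_x:
  age 1: 0.61 × 15.3 = 9.333
  age 2: 0.28 × 36.3 = 10.164
  age 3: 0.15 × 57.6 = 8.640
Maximum at age 2 (10.164).

2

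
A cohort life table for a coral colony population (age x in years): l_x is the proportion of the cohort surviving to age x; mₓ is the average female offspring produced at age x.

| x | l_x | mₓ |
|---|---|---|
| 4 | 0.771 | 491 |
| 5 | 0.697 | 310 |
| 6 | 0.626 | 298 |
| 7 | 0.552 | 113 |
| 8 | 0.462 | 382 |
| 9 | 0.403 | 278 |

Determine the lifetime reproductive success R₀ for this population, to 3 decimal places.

R₀ = Σ l_x mₓ:
  age 4: 0.771 × 491 = 378.5610
  age 5: 0.697 × 310 = 216.0700
  age 6: 0.626 × 298 = 186.5480
  age 7: 0.552 × 113 = 62.3760
  age 8: 0.462 × 382 = 176.4840
  age 9: 0.403 × 278 = 112.0340
R₀ = 378.5610 + 216.0700 + 186.5480 + 62.3760 + 176.4840 + 112.0340 = 1132.0730

1132.073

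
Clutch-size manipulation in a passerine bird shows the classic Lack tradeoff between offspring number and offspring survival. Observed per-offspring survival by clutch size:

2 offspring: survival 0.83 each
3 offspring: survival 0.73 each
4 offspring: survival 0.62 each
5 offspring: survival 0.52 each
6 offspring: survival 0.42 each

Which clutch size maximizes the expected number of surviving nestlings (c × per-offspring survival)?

5

Expected surviving nestlings = c × s(c):
  c=2: 2 × 0.83 = 1.660
  c=3: 3 × 0.73 = 2.190
  c=4: 4 × 0.62 = 2.480
  c=5: 5 × 0.52 = 2.600
  c=6: 6 × 0.42 = 2.520
Maximum at c = 5 (2.600 surviving nestlings).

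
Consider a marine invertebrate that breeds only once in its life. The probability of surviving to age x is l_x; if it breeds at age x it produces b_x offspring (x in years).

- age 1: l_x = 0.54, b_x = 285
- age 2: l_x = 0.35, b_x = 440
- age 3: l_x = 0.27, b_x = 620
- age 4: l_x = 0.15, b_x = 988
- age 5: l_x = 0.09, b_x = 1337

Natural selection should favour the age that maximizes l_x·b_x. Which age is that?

Expected offspring if breeding at age x = l_x × b_x:
  age 1: 0.54 × 285 = 153.900
  age 2: 0.35 × 440 = 154.000
  age 3: 0.27 × 620 = 167.400
  age 4: 0.15 × 988 = 148.200
  age 5: 0.09 × 1337 = 120.330
Maximum at age 3 (167.400).

3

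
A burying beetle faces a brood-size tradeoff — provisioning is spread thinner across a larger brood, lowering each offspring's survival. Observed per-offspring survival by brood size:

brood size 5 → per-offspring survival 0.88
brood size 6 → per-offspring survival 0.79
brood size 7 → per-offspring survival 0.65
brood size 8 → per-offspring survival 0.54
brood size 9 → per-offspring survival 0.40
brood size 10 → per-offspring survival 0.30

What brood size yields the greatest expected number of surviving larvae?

Expected surviving larvae = c × s(c):
  c=5: 5 × 0.88 = 4.400
  c=6: 6 × 0.79 = 4.740
  c=7: 7 × 0.65 = 4.550
  c=8: 8 × 0.54 = 4.320
  c=9: 9 × 0.40 = 3.600
  c=10: 10 × 0.30 = 3.000
Maximum at c = 6 (4.740 surviving larvae).

6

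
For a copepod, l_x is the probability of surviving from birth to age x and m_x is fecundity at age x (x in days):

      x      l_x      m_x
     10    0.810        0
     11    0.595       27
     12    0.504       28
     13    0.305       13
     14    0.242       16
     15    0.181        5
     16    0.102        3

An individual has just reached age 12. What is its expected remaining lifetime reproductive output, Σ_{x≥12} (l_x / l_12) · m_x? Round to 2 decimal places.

45.95

l_12 = 0.504. Conditional survival from age 12 to x is l_x / l_12.
  x=12: (0.504/0.504) × 28 = 28.0000
  x=13: (0.305/0.504) × 13 = 7.8671
  x=14: (0.242/0.504) × 16 = 7.6825
  x=15: (0.181/0.504) × 5 = 1.7956
  x=16: (0.102/0.504) × 3 = 0.6071
Sum = 28.0000 + 7.8671 + 7.6825 + 1.7956 + 0.6071 = 45.9524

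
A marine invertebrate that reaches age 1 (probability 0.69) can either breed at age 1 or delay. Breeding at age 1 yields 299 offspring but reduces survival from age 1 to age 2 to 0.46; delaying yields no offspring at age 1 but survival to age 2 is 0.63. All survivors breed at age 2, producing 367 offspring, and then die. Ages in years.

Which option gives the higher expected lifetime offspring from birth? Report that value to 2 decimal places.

322.80

breed at age 1: R₀ = 0.69 × (299 + 0.46 × 367) = 0.69 × 467.8200 = 322.7958
delay to age 2: R₀ = 0.69 × (0.63 × 367) = 0.69 × 231.2100 = 159.5349
Higher: breed at age 1 (322.7958).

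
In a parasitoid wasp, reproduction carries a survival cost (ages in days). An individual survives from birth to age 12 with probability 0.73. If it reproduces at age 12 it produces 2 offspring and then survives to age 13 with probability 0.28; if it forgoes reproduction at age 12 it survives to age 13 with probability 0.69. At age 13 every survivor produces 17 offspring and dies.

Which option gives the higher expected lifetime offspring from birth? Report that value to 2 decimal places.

breed at age 12: R₀ = 0.73 × (2 + 0.28 × 17) = 0.73 × 6.7600 = 4.9348
delay to age 13: R₀ = 0.73 × (0.69 × 17) = 0.73 × 11.7300 = 8.5629
Higher: delay to age 13 (8.5629).

8.56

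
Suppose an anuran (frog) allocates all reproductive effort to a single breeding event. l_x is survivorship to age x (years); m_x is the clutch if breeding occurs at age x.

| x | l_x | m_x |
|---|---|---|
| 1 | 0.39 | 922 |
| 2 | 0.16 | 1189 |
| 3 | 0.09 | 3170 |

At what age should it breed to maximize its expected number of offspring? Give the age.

Expected offspring if breeding at age x = l_x × m_x:
  age 1: 0.39 × 922 = 359.580
  age 2: 0.16 × 1189 = 190.240
  age 3: 0.09 × 3170 = 285.300
Maximum at age 1 (359.580).

1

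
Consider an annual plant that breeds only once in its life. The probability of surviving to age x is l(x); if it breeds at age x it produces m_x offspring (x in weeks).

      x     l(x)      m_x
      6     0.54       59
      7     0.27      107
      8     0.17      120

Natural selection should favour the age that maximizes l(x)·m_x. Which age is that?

6

Expected offspring if breeding at age x = l(x) × m_x:
  age 6: 0.54 × 59 = 31.860
  age 7: 0.27 × 107 = 28.890
  age 8: 0.17 × 120 = 20.400
Maximum at age 6 (31.860).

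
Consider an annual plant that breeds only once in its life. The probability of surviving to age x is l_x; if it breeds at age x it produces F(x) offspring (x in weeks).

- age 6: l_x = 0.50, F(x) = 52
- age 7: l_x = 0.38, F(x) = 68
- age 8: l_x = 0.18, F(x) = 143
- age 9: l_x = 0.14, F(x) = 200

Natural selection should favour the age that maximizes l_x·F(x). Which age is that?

9

Expected offspring if breeding at age x = l_x × F(x):
  age 6: 0.50 × 52 = 26.000
  age 7: 0.38 × 68 = 25.840
  age 8: 0.18 × 143 = 25.740
  age 9: 0.14 × 200 = 28.000
Maximum at age 9 (28.000).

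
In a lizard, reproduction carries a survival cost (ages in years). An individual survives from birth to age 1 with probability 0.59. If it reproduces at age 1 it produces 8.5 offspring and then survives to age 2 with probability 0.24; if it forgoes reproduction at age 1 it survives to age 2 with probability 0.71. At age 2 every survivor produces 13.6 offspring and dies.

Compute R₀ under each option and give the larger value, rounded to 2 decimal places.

breed at age 1: R₀ = 0.59 × (8.5 + 0.24 × 13.6) = 0.59 × 11.7640 = 6.9408
delay to age 2: R₀ = 0.59 × (0.71 × 13.6) = 0.59 × 9.6560 = 5.6970
Higher: breed at age 1 (6.9408).

6.94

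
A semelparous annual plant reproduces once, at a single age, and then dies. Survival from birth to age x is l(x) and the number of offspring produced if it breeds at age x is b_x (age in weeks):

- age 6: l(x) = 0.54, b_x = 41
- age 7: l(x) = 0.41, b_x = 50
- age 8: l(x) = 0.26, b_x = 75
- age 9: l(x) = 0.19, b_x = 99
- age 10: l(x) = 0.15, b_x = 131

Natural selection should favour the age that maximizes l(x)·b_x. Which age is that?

Expected offspring if breeding at age x = l(x) × b_x:
  age 6: 0.54 × 41 = 22.140
  age 7: 0.41 × 50 = 20.500
  age 8: 0.26 × 75 = 19.500
  age 9: 0.19 × 99 = 18.810
  age 10: 0.15 × 131 = 19.650
Maximum at age 6 (22.140).

6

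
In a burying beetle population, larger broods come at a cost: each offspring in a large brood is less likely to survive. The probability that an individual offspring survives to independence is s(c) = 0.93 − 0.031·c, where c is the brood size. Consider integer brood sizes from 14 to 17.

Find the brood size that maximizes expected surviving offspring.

15

Expected surviving offspring = c × s(c):
  c=14: 14 × 0.496 = 6.944
  c=15: 15 × 0.465 = 6.975
  c=16: 16 × 0.434 = 6.944
  c=17: 17 × 0.403 = 6.851
Maximum at c = 15 (6.975 surviving offspring).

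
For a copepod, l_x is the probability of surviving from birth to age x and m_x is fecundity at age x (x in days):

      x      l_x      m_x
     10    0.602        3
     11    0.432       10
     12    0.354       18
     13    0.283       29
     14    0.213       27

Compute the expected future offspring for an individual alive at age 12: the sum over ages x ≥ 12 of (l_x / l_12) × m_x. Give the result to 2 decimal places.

57.43

l_12 = 0.354. Conditional survival from age 12 to x is l_x / l_12.
  x=12: (0.354/0.354) × 18 = 18.0000
  x=13: (0.283/0.354) × 29 = 23.1836
  x=14: (0.213/0.354) × 27 = 16.2458
Sum = 18.0000 + 23.1836 + 16.2458 = 57.4294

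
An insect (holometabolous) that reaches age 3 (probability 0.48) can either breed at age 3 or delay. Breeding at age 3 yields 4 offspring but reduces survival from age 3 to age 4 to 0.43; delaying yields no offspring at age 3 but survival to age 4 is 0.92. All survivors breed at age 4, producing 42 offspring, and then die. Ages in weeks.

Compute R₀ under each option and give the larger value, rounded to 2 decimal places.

breed at age 3: R₀ = 0.48 × (4 + 0.43 × 42) = 0.48 × 22.0600 = 10.5888
delay to age 4: R₀ = 0.48 × (0.92 × 42) = 0.48 × 38.6400 = 18.5472
Higher: delay to age 4 (18.5472).

18.55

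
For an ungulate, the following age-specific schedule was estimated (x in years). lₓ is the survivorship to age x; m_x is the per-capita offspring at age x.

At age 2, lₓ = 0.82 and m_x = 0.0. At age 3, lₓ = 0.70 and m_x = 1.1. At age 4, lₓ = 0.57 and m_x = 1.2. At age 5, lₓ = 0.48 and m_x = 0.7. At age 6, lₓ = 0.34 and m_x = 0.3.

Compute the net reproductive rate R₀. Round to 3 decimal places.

1.892

R₀ = Σ lₓ m_x:
  age 2: 0.82 × 0.0 = 0.0000
  age 3: 0.70 × 1.1 = 0.7700
  age 4: 0.57 × 1.2 = 0.6840
  age 5: 0.48 × 0.7 = 0.3360
  age 6: 0.34 × 0.3 = 0.1020
R₀ = 0.0000 + 0.7700 + 0.6840 + 0.3360 + 0.1020 = 1.8920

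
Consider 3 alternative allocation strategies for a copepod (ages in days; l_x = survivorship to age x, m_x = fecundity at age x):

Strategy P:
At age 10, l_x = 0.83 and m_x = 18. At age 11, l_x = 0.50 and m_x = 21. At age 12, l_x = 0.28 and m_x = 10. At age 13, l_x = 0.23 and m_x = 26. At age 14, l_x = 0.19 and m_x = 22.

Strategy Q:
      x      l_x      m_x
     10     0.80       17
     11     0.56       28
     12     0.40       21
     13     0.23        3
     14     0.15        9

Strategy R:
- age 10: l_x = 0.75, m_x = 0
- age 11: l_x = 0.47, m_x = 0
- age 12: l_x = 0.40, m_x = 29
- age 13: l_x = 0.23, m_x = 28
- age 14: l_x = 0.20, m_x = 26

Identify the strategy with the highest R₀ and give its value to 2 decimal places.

Strategy P: R₀ = 0.83×18 + 0.50×21 + 0.28×10 + 0.23×26 + 0.19×22 = 38.4000
Strategy Q: R₀ = 0.80×17 + 0.56×28 + 0.40×21 + 0.23×3 + 0.15×9 = 39.7200
Strategy R: R₀ = 0.75×0 + 0.47×0 + 0.40×29 + 0.23×28 + 0.20×26 = 23.2400
Highest R₀: strategy Q with 39.7200.

39.72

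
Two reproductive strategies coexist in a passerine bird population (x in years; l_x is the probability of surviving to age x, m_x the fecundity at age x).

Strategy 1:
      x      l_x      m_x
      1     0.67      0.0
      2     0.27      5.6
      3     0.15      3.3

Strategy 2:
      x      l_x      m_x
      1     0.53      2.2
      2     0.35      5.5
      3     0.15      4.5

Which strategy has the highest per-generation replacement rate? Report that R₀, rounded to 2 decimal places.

Strategy 1: R₀ = 0.67×0.0 + 0.27×5.6 + 0.15×3.3 = 2.0070
Strategy 2: R₀ = 0.53×2.2 + 0.35×5.5 + 0.15×4.5 = 3.7660
Highest R₀: strategy 2 with 3.7660.

3.77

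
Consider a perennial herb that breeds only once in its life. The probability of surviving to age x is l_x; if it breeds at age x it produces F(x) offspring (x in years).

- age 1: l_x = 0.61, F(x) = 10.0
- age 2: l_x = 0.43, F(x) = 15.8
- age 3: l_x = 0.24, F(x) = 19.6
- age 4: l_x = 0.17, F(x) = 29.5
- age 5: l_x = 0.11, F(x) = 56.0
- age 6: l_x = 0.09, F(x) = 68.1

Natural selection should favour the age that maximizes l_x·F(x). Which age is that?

Expected offspring if breeding at age x = l_x × F(x):
  age 1: 0.61 × 10.0 = 6.100
  age 2: 0.43 × 15.8 = 6.794
  age 3: 0.24 × 19.6 = 4.704
  age 4: 0.17 × 29.5 = 5.015
  age 5: 0.11 × 56.0 = 6.160
  age 6: 0.09 × 68.1 = 6.129
Maximum at age 2 (6.794).

2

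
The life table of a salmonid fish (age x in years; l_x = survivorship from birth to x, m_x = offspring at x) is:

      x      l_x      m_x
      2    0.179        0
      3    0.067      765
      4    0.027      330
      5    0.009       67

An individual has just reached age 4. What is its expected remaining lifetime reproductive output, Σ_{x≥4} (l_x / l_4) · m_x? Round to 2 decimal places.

l_4 = 0.027. Conditional survival from age 4 to x is l_x / l_4.
  x=4: (0.027/0.027) × 330 = 330.0000
  x=5: (0.009/0.027) × 67 = 22.3333
Sum = 330.0000 + 22.3333 = 352.3333

352.33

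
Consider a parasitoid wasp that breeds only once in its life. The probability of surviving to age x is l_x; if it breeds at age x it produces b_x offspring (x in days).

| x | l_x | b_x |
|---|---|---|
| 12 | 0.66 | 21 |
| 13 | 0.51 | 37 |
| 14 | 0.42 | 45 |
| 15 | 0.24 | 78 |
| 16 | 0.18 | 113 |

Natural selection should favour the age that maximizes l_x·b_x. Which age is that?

16

Expected offspring if breeding at age x = l_x × b_x:
  age 12: 0.66 × 21 = 13.860
  age 13: 0.51 × 37 = 18.870
  age 14: 0.42 × 45 = 18.900
  age 15: 0.24 × 78 = 18.720
  age 16: 0.18 × 113 = 20.340
Maximum at age 16 (20.340).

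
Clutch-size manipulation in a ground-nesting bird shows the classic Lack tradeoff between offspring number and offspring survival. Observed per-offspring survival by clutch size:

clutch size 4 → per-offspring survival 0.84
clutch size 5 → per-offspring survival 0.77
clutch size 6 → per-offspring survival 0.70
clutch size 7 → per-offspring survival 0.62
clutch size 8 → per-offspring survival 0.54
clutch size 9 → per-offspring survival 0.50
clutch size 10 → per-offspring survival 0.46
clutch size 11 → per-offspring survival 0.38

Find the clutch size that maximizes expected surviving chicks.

10

Expected surviving chicks = c × s(c):
  c=4: 4 × 0.84 = 3.360
  c=5: 5 × 0.77 = 3.850
  c=6: 6 × 0.70 = 4.200
  c=7: 7 × 0.62 = 4.340
  c=8: 8 × 0.54 = 4.320
  c=9: 9 × 0.50 = 4.500
  c=10: 10 × 0.46 = 4.600
  c=11: 11 × 0.38 = 4.180
Maximum at c = 10 (4.600 surviving chicks).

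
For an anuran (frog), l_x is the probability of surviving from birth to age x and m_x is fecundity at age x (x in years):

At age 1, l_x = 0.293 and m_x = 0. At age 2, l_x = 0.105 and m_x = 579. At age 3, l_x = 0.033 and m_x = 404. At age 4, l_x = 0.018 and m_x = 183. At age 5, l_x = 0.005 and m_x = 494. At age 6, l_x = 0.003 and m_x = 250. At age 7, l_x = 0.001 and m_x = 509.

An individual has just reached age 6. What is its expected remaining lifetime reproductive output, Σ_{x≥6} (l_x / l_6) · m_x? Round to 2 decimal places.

419.67

l_6 = 0.003. Conditional survival from age 6 to x is l_x / l_6.
  x=6: (0.003/0.003) × 250 = 250.0000
  x=7: (0.001/0.003) × 509 = 169.6667
Sum = 250.0000 + 169.6667 = 419.6667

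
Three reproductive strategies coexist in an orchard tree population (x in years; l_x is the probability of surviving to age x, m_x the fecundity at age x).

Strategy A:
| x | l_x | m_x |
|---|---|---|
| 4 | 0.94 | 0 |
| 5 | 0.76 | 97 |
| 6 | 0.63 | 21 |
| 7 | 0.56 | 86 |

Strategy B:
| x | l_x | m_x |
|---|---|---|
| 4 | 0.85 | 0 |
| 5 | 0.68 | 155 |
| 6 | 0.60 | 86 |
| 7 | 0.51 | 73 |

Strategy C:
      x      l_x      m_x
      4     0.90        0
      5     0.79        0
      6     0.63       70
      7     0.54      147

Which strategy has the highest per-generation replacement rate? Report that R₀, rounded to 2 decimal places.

194.23

Strategy A: R₀ = 0.94×0 + 0.76×97 + 0.63×21 + 0.56×86 = 135.1100
Strategy B: R₀ = 0.85×0 + 0.68×155 + 0.60×86 + 0.51×73 = 194.2300
Strategy C: R₀ = 0.90×0 + 0.79×0 + 0.63×70 + 0.54×147 = 123.4800
Highest R₀: strategy B with 194.2300.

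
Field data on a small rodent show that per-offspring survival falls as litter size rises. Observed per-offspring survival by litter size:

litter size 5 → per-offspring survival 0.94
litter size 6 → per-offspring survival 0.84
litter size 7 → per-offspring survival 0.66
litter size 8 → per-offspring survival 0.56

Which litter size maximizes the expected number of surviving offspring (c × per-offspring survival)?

6

Expected surviving offspring = c × s(c):
  c=5: 5 × 0.94 = 4.700
  c=6: 6 × 0.84 = 5.040
  c=7: 7 × 0.66 = 4.620
  c=8: 8 × 0.56 = 4.480
Maximum at c = 6 (5.040 surviving offspring).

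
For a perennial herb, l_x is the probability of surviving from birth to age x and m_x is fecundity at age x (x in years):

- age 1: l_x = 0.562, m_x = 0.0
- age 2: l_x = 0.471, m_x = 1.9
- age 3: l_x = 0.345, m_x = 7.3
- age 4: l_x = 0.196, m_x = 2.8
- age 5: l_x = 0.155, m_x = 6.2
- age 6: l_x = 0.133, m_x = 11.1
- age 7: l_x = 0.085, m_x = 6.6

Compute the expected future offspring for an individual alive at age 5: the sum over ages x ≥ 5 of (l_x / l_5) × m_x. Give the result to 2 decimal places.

l_5 = 0.155. Conditional survival from age 5 to x is l_x / l_5.
  x=5: (0.155/0.155) × 6.2 = 6.2000
  x=6: (0.133/0.155) × 11.1 = 9.5245
  x=7: (0.085/0.155) × 6.6 = 3.6194
Sum = 6.2000 + 9.5245 + 3.6194 = 19.3439

19.34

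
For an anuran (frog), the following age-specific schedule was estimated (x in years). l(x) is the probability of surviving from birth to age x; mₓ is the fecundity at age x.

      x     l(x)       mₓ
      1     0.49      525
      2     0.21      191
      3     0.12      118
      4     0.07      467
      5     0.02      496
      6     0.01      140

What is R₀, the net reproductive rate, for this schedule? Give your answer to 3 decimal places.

355.530

R₀ = Σ l(x) mₓ:
  age 1: 0.49 × 525 = 257.2500
  age 2: 0.21 × 191 = 40.1100
  age 3: 0.12 × 118 = 14.1600
  age 4: 0.07 × 467 = 32.6900
  age 5: 0.02 × 496 = 9.9200
  age 6: 0.01 × 140 = 1.4000
R₀ = 257.2500 + 40.1100 + 14.1600 + 32.6900 + 9.9200 + 1.4000 = 355.5300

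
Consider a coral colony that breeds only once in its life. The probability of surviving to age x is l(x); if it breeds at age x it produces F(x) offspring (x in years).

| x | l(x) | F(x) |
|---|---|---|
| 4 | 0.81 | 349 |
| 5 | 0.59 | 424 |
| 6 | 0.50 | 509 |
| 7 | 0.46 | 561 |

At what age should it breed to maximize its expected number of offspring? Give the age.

4

Expected offspring if breeding at age x = l(x) × F(x):
  age 4: 0.81 × 349 = 282.690
  age 5: 0.59 × 424 = 250.160
  age 6: 0.50 × 509 = 254.500
  age 7: 0.46 × 561 = 258.060
Maximum at age 4 (282.690).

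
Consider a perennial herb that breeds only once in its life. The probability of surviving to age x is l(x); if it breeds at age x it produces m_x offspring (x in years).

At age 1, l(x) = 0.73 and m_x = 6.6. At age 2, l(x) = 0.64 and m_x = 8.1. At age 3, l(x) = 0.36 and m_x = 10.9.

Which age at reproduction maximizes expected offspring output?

2

Expected offspring if breeding at age x = l(x) × m_x:
  age 1: 0.73 × 6.6 = 4.818
  age 2: 0.64 × 8.1 = 5.184
  age 3: 0.36 × 10.9 = 3.924
Maximum at age 2 (5.184).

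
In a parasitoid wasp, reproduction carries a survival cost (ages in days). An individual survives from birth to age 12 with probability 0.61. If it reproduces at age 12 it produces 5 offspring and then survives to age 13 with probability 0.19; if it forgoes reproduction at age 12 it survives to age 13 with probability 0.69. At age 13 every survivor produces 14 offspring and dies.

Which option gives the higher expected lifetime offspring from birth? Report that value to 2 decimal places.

5.89

breed at age 12: R₀ = 0.61 × (5 + 0.19 × 14) = 0.61 × 7.6600 = 4.6726
delay to age 13: R₀ = 0.61 × (0.69 × 14) = 0.61 × 9.6600 = 5.8926
Higher: delay to age 13 (5.8926).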